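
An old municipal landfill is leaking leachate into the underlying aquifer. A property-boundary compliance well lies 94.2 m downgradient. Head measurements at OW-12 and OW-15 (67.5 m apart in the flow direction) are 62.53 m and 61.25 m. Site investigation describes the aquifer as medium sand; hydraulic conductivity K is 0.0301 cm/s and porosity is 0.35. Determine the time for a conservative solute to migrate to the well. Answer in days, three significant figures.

66.9 days

Hydraulic gradient i = (62.53 − 61.25) / 67.5 = 1.28 / 67.5 = 0.01896
K = 0.0301 cm/s × 864 = 26.01 m/d
Specific discharge q = 26.01 × 0.01896 = 0.4932 m/d
v_s = q/n_e = 0.4932/0.35 = 1.409 m/d
t = L / v = 94.2 / 1.409 = 66.85 d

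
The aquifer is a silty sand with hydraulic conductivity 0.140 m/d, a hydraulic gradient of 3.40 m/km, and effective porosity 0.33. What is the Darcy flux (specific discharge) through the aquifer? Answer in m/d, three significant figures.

4.76e-4 m/d

Darcy flux q = K·i = 0.140 × 0.0034 = 4.760e-4 m/d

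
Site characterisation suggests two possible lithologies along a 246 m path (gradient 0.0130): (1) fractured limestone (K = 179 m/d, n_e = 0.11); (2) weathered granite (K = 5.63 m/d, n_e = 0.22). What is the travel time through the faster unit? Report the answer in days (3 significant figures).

11.6 days

Unit 1 (fractured limestone): v = 179×0.013/0.11 = 21.15 m/d, t = 246/21.15 = 11.63 d
Unit 2 (weathered granite): v = 5.63×0.013/0.22 = 0.3327 m/d, t = 246/0.3327 = 739.4 d
Faster unit: t = 11.6 d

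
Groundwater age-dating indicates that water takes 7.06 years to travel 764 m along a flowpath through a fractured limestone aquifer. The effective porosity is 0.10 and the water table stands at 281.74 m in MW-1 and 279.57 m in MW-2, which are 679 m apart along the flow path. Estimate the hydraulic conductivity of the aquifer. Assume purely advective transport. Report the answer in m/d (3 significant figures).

Hydraulic gradient i = (281.74 − 279.57) / 679 = 2.17 / 679 = 0.003196
t = 7.06 years = 2577 d
v = L / t = 764 / 2577 = 0.2965 m/d
K = v · n / i = 0.2965 × 0.10 / 0.003196 = 9.28 m/d

9.28 m/d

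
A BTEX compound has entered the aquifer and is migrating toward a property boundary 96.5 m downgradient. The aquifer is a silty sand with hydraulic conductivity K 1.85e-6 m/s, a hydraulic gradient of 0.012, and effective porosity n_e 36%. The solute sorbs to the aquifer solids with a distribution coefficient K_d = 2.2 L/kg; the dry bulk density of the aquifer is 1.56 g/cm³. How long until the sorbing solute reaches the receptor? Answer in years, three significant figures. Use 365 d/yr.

K = 1.85e-6 m/s × 86400 s/d = 0.1598 m/d
Darcy flux q = K·i = 0.1598 × 0.012 = 0.001918 m/d
v_s = q/n_e = 0.001918/0.36 = 0.005328 m/d
Retardation R = 1 + ρ_b·K_d/n = 1 + 1.56×2.2/0.36 = 10.53
Contaminant velocity v_c = v/R = 0.005328/10.53 = 5.058e-4 m/d
t = L/v_c = 96.5/5.058e-4 = 190800 d
   = 190800/365 = 523 yr

523 years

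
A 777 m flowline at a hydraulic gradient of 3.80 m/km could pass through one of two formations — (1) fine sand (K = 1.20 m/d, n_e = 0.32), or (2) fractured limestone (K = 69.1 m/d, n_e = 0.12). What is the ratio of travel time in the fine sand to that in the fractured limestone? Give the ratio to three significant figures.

Unit 1 (fine sand): v = 1.20×0.0038/0.32 = 0.01425 m/d, t = 777/0.01425 = 54530 d
Unit 2 (fractured limestone): v = 69.1×0.0038/0.12 = 2.188 m/d, t = 777/2.188 = 355.1 d
t(fine sand) / t(fractured limestone) = 54530/355.1 = 154

154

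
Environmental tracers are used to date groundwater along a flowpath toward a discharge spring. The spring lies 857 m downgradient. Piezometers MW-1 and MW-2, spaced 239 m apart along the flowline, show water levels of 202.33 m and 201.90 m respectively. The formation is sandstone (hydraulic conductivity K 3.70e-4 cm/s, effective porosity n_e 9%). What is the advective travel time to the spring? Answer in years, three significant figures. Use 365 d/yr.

367 years

Hydraulic gradient i = (202.33 − 201.90) / 239 = 0.43 / 239 = 0.001799
K = 3.70e-4 cm/s × 864 = 0.3197 m/d
q = Ki = 0.3197 × 0.001799 = 5.752e-4 m/d
Seepage velocity v = q / n = 5.752e-4 / 0.09 = 0.006391 m/d
t = L / v = 857 / 0.006391 = 134100 d
   = 134100 / 365 = 367 yr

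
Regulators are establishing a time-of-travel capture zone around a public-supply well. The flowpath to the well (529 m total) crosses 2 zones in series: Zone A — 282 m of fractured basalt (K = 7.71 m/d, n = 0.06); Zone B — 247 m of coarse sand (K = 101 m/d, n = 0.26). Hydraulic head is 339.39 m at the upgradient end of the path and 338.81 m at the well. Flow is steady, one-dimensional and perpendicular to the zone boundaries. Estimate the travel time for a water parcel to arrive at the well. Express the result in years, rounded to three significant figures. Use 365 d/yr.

15.0 years

Total head drop ΔH = 339.39 − 338.81 = 0.58 m
Steady 1-D flow in series ⇒ the Darcy flux q is identical in every zone and the zone head losses add (resistances L/K in series).
Σ(L/K) = 282/7.71 + 247/101 = 36.58 + 2.446 = 39.02 d
q = ΔH / Σ(L/K) = 0.58 / 39.02 = 0.01486 m/d (same in every zone)
Zone A: v = q/n = 0.01486/0.06 = 0.2477 m/d → t_A = 282/0.2477 = 1138 d
Zone B: v = q/n = 0.01486/0.26 = 0.05717 m/d → t_B = 247/0.05717 = 4321 d
Total t = 1138 + 4321 = 5459 d
   = 5459 / 365 = 15.0 yr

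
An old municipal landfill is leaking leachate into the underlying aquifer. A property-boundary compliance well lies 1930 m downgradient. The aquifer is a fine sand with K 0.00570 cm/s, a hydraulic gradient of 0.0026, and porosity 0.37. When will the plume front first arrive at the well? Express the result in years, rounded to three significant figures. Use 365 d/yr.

K = 0.00570 cm/s × 864 = 4.925 m/d
q = Ki = 4.925 × 0.0026 = 0.01280 m/d
Average linear velocity = 0.01280 / 0.37 = 0.03461 m/d
t = L / v = 1930 / 0.03461 = 55770 d
   = 55770 / 365 = 153 yr

153 years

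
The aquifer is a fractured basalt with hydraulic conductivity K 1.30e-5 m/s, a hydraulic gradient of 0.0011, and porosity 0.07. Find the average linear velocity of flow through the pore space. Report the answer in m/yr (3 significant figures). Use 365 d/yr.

6.44 m/yr

K = 1.30e-5 m/s × 86400 s/d = 1.123 m/d
Darcy flux q = K·i = 1.123 × 0.0011 = 0.001236 m/d
v_s = q/n_e = 0.001236/0.07 = 0.01765 m/d
   = 0.01765 × 365 = 6.44 m/yr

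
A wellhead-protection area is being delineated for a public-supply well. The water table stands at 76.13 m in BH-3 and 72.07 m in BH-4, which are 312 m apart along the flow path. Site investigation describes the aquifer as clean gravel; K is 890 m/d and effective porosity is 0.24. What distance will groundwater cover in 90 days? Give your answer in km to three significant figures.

4.34 km

Hydraulic gradient i = (76.13 − 72.07) / 312 = 4.06 / 312 = 0.01301
Specific discharge q = 890 × 0.01301 = 11.58 m/d
v_s = q/n_e = 11.58/0.24 = 48.26 m/d
L = v × T = 48.26 × 90 = 4343 m
   = 4.34 km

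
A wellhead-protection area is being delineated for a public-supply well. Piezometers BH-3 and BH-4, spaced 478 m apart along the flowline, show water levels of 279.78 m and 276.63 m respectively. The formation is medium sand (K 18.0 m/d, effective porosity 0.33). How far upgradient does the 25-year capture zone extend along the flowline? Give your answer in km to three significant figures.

3.28 km

Hydraulic gradient i = (279.78 − 276.63) / 478 = 3.15 / 478 = 0.006590
Darcy flux q = K·i = 18.0 × 0.006590 = 0.1186 m/d
v = Ki/n = 18.0·0.006590/0.33 = 0.3595 m/d
T = 25 yr × 365 = 9125 d
L = v × T = 0.3595 × 9125 = 3280 m
   = 3.28 km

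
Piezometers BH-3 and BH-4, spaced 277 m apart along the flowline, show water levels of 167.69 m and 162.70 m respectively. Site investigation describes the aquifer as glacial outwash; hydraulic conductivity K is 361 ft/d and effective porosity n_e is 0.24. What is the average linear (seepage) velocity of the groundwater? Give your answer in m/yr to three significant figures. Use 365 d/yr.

Hydraulic gradient i = (167.69 − 162.70) / 277 = 4.99 / 277 = 0.01801
K = 361 ft/d × 0.3048 = 110.0 m/d
Specific discharge q = 110.0 × 0.01801 = 1.982 m/d
Seepage velocity v = q / n = 1.982 / 0.24 = 8.259 m/d
   = 8.259 × 365 = 3010 m/yr

3010 m/yr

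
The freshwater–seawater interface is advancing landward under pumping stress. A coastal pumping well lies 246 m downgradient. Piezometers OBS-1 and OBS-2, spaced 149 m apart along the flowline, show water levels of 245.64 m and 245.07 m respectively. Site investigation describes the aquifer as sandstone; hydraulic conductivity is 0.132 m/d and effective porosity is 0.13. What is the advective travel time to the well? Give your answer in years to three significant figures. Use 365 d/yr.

174 years

Hydraulic gradient i = (245.64 − 245.07) / 149 = 0.57 / 149 = 0.003826
q = Ki = 0.132 × 0.003826 = 5.050e-4 m/d
Average linear velocity = 5.050e-4 / 0.13 = 0.003884 m/d
t = L / v = 246 / 0.003884 = 63330 d
   = 63330 / 365 = 174 yr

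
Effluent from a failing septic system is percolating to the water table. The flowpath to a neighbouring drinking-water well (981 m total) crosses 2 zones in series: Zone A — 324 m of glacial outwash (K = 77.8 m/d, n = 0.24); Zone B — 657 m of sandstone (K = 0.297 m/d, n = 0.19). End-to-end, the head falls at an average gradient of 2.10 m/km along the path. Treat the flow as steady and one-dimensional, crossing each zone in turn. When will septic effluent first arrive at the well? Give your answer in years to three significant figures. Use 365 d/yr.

597 years

Continuity: the same q passes through each zone, so ΔH = q·Σ(L_j/K_j) — the zones act as resistances in series.
Σ(L/K) = 324/77.8 + 657/0.297 = 4.165 + 2212 = 2216 d
K_eq = L_total / Σ(L/K) = 981 / 2216 = 0.4426 m/d
q = K_eq · i = 0.4426 × 0.0021 = 9.295e-4 m/d (same in every zone)
Zone A: v = q/n = 9.295e-4/0.24 = 0.003873 m/d → t_A = 324/0.003873 = 83660 d
Zone B: v = q/n = 9.295e-4/0.19 = 0.004892 m/d → t_B = 657/0.004892 = 134300 d
Total t = 83660 + 134300 = 217900 d
   = 217900 / 365 = 597 yr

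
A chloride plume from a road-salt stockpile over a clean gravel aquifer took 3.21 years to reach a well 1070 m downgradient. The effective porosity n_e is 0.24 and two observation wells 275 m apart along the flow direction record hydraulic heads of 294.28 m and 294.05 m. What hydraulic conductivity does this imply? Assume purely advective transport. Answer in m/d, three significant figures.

Hydraulic gradient i = (294.28 − 294.05) / 275 = 0.23 / 275 = 8.364e-4
t = 3.21 years = 1172 d
v = L / t = 1070 / 1172 = 0.9132 m/d
K = v · n / i = 0.9132 × 0.24 / 8.364e-4 = 262 m/d

262 m/d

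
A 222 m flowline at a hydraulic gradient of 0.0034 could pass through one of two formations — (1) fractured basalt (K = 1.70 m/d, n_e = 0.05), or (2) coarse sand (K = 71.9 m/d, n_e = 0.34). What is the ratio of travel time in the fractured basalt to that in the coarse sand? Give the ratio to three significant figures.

Unit 1 (fractured basalt): v = 1.70×0.0034/0.05 = 0.1156 m/d, t = 222/0.1156 = 1920 d
Unit 2 (coarse sand): v = 71.9×0.0034/0.34 = 0.7190 m/d, t = 222/0.7190 = 308.8 d
t(fractured basalt) / t(coarse sand) = 1920/308.8 = 6.22

6.22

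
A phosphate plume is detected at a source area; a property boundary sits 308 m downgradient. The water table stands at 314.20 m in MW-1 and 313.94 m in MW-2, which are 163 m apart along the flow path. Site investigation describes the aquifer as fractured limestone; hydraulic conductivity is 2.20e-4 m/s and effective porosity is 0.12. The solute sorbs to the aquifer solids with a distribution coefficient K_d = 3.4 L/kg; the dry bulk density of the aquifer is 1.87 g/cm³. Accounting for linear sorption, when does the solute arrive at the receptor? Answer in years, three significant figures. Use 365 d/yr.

Hydraulic gradient i = (314.20 − 313.94) / 163 = 0.26 / 163 = 0.001595
K = 2.20e-4 m/s × 86400 s/d = 19.01 m/d
q = Ki = 19.01 × 0.001595 = 0.03032 m/d
Average linear velocity = 0.03032 / 0.12 = 0.2527 m/d
Retardation R = 1 + ρ_b·K_d/n = 1 + 1.87×3.4/0.12 = 53.98
Contaminant velocity v_c = v/R = 0.2527/53.98 = 0.004680 m/d
t = L/v_c = 308/0.004680 = 65810 d
   = 65810/365 = 180 yr

180 years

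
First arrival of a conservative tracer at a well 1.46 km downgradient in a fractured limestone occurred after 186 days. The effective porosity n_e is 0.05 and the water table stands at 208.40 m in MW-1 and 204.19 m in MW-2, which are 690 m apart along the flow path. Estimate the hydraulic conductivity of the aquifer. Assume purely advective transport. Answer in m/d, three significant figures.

64.3 m/d

Hydraulic gradient i = (208.40 − 204.19) / 690 = 4.21 / 690 = 0.006101
L = 1.46 km = 1460 m
v = L / t = 1460 / 186 = 7.849 m/d
K = v · n / i = 7.849 × 0.05 / 0.006101 = 64.3 m/d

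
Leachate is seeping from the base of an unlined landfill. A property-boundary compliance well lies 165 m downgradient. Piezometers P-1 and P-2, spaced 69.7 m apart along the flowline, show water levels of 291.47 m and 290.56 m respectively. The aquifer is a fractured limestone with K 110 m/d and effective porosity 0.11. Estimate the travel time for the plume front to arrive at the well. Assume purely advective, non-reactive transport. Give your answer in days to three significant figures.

Hydraulic gradient i = (291.47 − 290.56) / 69.7 = 0.91 / 69.7 = 0.01306
q = Ki = 110 × 0.01306 = 1.436 m/d
v_s = q/n_e = 1.436/0.11 = 13.06 m/d
t = L / v = 165 / 13.06 = 12.64 d

12.6 days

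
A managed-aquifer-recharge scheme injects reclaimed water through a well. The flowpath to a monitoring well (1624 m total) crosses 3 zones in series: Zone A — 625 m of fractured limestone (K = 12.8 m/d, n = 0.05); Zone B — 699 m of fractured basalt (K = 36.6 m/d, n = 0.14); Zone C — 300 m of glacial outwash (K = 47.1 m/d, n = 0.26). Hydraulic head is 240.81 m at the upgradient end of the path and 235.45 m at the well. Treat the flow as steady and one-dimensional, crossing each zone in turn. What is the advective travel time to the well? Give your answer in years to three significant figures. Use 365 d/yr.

7.87 years

Total head drop ΔH = 240.81 − 235.45 = 5.36 m
Continuity: the same q passes through each zone, so ΔH = q·Σ(L_j/K_j) — the zones act as resistances in series.
Σ(L/K) = 625/12.8 + 699/36.6 + 300/47.1 = 48.83 + 19.10 + 6.369 = 74.30 d
q = ΔH / Σ(L/K) = 5.36 / 74.30 = 0.07214 m/d (same in every zone)
Zone A: v = q/n = 0.07214/0.05 = 1.443 m/d → t_A = 625/1.443 = 433.2 d
Zone B: v = q/n = 0.07214/0.14 = 0.5153 m/d → t_B = 699/0.5153 = 1356 d
Zone C: v = q/n = 0.07214/0.26 = 0.2775 m/d → t_C = 300/0.2775 = 1081 d
Total t = 433.2 + 1356 + 1081 = 2871 d
   = 2871 / 365 = 7.87 yr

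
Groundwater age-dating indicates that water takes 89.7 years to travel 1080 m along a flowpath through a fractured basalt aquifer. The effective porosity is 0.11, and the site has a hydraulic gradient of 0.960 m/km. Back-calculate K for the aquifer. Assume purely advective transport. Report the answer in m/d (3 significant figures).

t = 89.7 years = 32740 d
v = L / t = 1080 / 32740 = 0.03299 m/d
K = v · n / i = 0.03299 × 0.11 / 9.6e-4 = 3.78 m/d

3.78 m/d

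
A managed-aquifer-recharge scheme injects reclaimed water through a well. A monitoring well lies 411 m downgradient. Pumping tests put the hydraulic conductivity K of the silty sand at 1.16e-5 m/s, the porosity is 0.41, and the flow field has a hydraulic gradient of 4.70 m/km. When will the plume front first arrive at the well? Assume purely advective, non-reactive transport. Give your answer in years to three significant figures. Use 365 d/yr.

K = 1.16e-5 m/s × 86400 s/d = 1.002 m/d
Specific discharge q = 1.002 × 0.0047 = 0.004711 m/d
v_s = q/n_e = 0.004711/0.41 = 0.01149 m/d
t = L / v = 411 / 0.01149 = 35770 d
   = 35770 / 365 = 98.0 yr

98.0 years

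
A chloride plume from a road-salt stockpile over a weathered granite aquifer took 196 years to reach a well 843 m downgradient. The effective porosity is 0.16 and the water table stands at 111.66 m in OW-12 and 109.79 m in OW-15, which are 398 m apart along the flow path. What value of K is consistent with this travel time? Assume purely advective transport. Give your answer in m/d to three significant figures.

0.401 m/d

Hydraulic gradient i = (111.66 − 109.79) / 398 = 1.87 / 398 = 0.004698
t = 196 years = 71540 d
v = L / t = 843 / 71540 = 0.01178 m/d
K = v · n / i = 0.01178 × 0.16 / 0.004698 = 0.401 m/d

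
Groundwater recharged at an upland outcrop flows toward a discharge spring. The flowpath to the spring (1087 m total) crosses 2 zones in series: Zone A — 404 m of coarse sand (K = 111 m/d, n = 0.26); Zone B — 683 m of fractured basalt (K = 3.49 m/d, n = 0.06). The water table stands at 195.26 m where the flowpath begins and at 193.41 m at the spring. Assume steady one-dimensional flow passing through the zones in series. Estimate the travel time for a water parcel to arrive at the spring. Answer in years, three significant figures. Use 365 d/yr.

43.1 years

Total head drop ΔH = 195.26 − 193.41 = 1.85 m
Continuity: the same q passes through each zone, so ΔH = q·Σ(L_j/K_j) — the zones act as resistances in series.
Σ(L/K) = 404/111 + 683/3.49 = 3.640 + 195.7 = 199.3 d
q = ΔH / Σ(L/K) = 1.85 / 199.3 = 0.009281 m/d (same in every zone)
Zone A: v = q/n = 0.009281/0.26 = 0.03569 m/d → t_A = 404/0.03569 = 11320 d
Zone B: v = q/n = 0.009281/0.06 = 0.1547 m/d → t_B = 683/0.1547 = 4416 d
Total t = 11320 + 4416 = 15730 d
   = 15730 / 365 = 43.1 yr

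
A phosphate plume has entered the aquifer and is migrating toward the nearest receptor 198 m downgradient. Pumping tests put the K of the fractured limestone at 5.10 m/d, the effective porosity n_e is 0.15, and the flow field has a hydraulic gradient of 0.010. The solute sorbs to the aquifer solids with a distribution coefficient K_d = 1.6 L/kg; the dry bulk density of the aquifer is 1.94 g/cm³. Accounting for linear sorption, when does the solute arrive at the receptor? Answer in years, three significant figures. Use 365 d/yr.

Specific discharge q = 5.10 × 0.010 = 0.05100 m/d
v_s = q/n_e = 0.05100/0.15 = 0.3400 m/d
Retardation R = 1 + ρ_b·K_d/n = 1 + 1.94×1.6/0.15 = 21.69
Contaminant velocity v_c = v/R = 0.3400/21.69 = 0.01567 m/d
t = L/v_c = 198/0.01567 = 12630 d
   = 12630/365 = 34.6 yr

34.6 years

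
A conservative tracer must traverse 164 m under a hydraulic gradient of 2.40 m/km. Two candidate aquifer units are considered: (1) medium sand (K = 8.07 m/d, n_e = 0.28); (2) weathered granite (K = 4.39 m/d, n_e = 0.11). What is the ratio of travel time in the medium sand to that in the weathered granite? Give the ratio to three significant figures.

Unit 1 (medium sand): v = 8.07×0.0024/0.28 = 0.06917 m/d, t = 164/0.06917 = 2371 d
Unit 2 (weathered granite): v = 4.39×0.0024/0.11 = 0.09578 m/d, t = 164/0.09578 = 1712 d
t(medium sand) / t(weathered granite) = 2371/1712 = 1.38

1.38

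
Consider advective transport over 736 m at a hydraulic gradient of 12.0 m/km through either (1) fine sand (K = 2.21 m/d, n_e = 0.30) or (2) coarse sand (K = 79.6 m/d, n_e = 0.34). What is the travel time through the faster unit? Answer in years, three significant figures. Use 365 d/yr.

0.718 years

Unit 1 (fine sand): v = 2.21×0.012/0.30 = 0.08840 m/d, t = 736/0.08840 = 8326 d
Unit 2 (coarse sand): v = 79.6×0.012/0.34 = 2.809 m/d, t = 736/2.809 = 262.0 d
Faster: 262.0 d / 365 = 0.718 yr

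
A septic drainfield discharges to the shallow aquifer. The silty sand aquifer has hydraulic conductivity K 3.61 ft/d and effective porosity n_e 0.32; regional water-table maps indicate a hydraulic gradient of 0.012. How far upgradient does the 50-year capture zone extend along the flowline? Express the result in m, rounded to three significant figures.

K = 3.61 ft/d × 0.3048 = 1.100 m/d
Darcy flux q = K·i = 1.100 × 0.012 = 0.01320 m/d
v = Ki/n = 1.100·0.012/0.32 = 0.04126 m/d
T = 50 yr × 365 = 18250 d
L = v × T = 0.04126 × 18250 = 753.0 m

753 m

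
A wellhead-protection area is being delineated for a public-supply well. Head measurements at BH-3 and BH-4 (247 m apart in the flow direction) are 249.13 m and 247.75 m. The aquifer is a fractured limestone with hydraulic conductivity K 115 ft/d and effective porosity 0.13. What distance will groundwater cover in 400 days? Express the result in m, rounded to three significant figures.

603 m

Hydraulic gradient i = (249.13 − 247.75) / 247 = 1.38 / 247 = 0.005587
K = 115 ft/d × 0.3048 = 35.05 m/d
Specific discharge q = 35.05 × 0.005587 = 0.1958 m/d
Seepage velocity v = q / n = 0.1958 / 0.13 = 1.506 m/d
L = v × T = 1.506 × 400 = 602.6 m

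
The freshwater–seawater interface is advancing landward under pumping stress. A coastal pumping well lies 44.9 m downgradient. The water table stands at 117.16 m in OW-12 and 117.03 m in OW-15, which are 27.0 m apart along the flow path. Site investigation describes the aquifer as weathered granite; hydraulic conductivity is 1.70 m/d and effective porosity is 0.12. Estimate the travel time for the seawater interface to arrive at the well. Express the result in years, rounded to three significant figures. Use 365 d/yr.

Hydraulic gradient i = (117.16 − 117.03) / 27.0 = 0.13 / 27.0 = 0.004815
Darcy flux q = K·i = 1.70 × 0.004815 = 0.008185 m/d
Seepage velocity v = q / n = 0.008185 / 0.12 = 0.06821 m/d
t = L / v = 44.9 / 0.06821 = 658.3 d
   = 658.3 / 365 = 1.80 yr

1.80 years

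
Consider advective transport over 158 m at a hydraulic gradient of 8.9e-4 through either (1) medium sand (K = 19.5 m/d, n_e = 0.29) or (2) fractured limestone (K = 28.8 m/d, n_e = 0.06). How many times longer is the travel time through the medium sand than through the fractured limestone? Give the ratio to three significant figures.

Unit 1 (medium sand): v = 19.5×8.9e-4/0.29 = 0.05984 m/d, t = 158/0.05984 = 2640 d
Unit 2 (fractured limestone): v = 28.8×8.9e-4/0.06 = 0.4272 m/d, t = 158/0.4272 = 369.9 d
t(medium sand) / t(fractured limestone) = 2640/369.9 = 7.14

7.14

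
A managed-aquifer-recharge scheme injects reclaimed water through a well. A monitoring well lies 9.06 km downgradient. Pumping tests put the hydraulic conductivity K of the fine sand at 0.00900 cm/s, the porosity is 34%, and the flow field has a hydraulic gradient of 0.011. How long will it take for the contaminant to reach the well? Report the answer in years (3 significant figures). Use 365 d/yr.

K = 0.00900 cm/s × 864 = 7.776 m/d
q = Ki = 7.776 × 0.011 = 0.08554 m/d
Average linear velocity = 0.08554 / 0.34 = 0.2516 m/d
L = 9.06 km = 9060 m
t = L / v = 9060 / 0.2516 = 36010 d
   = 36010 / 365 = 98.7 yr

98.7 years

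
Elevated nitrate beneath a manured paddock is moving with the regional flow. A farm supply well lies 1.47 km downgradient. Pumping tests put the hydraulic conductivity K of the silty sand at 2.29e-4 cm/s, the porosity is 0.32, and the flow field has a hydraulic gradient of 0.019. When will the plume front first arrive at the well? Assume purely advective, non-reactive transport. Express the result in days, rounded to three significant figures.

125000 days

K = 2.29e-4 cm/s × 864 = 0.1979 m/d
q = Ki = 0.1979 × 0.019 = 0.003759 m/d
v = Ki/n = 0.1979·0.019/0.32 = 0.01175 m/d
L = 1.47 km = 1470 m
t = L / v = 1470 / 0.01175 = 125100 d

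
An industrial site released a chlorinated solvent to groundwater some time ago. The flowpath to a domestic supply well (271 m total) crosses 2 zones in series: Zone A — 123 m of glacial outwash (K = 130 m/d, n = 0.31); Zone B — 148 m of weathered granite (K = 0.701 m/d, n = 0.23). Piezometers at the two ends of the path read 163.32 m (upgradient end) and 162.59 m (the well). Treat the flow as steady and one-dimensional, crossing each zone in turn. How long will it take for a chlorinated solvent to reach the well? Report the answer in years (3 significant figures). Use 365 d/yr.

Total head drop ΔH = 163.32 − 162.59 = 0.73 m
Steady 1-D flow in series ⇒ the Darcy flux q is identical in every zone and the zone head losses add (resistances L/K in series).
Σ(L/K) = 123/130 + 148/0.701 = 0.9462 + 211.1 = 212.1 d
q = ΔH / Σ(L/K) = 0.73 / 212.1 = 0.003442 m/d (same in every zone)
Zone A: v = q/n = 0.003442/0.31 = 0.01110 m/d → t_A = 123/0.01110 = 11080 d
Zone B: v = q/n = 0.003442/0.23 = 0.01497 m/d → t_B = 148/0.01497 = 9889 d
Total t = 11080 + 9889 = 20970 d
   = 20970 / 365 = 57.4 yr

57.4 years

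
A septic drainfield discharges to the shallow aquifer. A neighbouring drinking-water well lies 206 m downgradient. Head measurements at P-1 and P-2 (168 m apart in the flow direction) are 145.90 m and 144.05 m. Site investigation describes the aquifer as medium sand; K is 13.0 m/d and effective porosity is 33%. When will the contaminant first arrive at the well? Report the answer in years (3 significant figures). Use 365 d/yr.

1.30 years

Hydraulic gradient i = (145.90 − 144.05) / 168 = 1.85 / 168 = 0.01101
q = Ki = 13.0 × 0.01101 = 0.1432 m/d
Seepage velocity v = q / n = 0.1432 / 0.33 = 0.4338 m/d
t = L / v = 206 / 0.4338 = 474.9 d
   = 474.9 / 365 = 1.30 yr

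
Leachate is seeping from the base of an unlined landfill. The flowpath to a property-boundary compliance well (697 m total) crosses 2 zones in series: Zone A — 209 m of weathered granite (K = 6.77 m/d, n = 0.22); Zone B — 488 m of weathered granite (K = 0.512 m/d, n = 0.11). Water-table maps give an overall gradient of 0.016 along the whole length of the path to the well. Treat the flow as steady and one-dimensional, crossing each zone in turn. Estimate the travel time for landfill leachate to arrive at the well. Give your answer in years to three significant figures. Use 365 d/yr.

24.1 years

For zones in series the flux q is common to all zones; the equivalent conductivity is the harmonic (thickness-weighted) mean, K_eq = L_total / Σ(L_j/K_j).
Σ(L/K) = 209/6.77 + 488/0.512 = 30.87 + 953.1 = 984.0 d
K_eq = L_total / Σ(L/K) = 697 / 984.0 = 0.7083 m/d
q = K_eq · i = 0.7083 × 0.016 = 0.01133 m/d (same in every zone)
Zone A: v = q/n = 0.01133/0.22 = 0.05152 m/d → t_A = 209/0.05152 = 4057 d
Zone B: v = q/n = 0.01133/0.11 = 0.1030 m/d → t_B = 488/0.1030 = 4736 d
Total t = 4057 + 4736 = 8793 d
   = 8793 / 365 = 24.1 yr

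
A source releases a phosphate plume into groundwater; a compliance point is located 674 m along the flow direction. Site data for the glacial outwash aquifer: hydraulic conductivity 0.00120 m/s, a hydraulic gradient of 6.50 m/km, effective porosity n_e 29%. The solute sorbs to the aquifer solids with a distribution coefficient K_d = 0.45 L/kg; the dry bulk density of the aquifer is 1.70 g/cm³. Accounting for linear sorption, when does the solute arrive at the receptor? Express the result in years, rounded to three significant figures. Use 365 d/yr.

2.89 years

K = 0.00120 m/s × 86400 s/d = 103.7 m/d
q = Ki = 103.7 × 0.0065 = 0.6739 m/d
v = Ki/n = 103.7·0.0065/0.29 = 2.324 m/d
Retardation R = 1 + ρ_b·K_d/n = 1 + 1.70×0.45/0.29 = 3.638
Contaminant velocity v_c = v/R = 2.324/3.638 = 0.6388 m/d
t = L/v_c = 674/0.6388 = 1055 d
   = 1055/365 = 2.89 yr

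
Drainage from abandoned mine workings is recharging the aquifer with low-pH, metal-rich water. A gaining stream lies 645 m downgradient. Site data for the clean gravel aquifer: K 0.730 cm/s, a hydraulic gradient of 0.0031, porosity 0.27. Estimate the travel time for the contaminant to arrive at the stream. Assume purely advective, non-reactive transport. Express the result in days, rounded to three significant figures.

K = 0.730 cm/s × 864 = 630.7 m/d
Darcy flux q = K·i = 630.7 × 0.0031 = 1.955 m/d
v = Ki/n = 630.7·0.0031/0.27 = 7.242 m/d
t = L / v = 645 / 7.242 = 89.07 d

89.1 days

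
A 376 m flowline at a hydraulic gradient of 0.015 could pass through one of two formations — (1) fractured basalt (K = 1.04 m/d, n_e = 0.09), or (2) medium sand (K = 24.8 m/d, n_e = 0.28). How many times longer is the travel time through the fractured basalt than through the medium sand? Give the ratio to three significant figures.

7.66

Unit 1 (fractured basalt): v = 1.04×0.015/0.09 = 0.1733 m/d, t = 376/0.1733 = 2169 d
Unit 2 (medium sand): v = 24.8×0.015/0.28 = 1.329 m/d, t = 376/1.329 = 283.0 d
t(fractured basalt) / t(medium sand) = 2169/283.0 = 7.66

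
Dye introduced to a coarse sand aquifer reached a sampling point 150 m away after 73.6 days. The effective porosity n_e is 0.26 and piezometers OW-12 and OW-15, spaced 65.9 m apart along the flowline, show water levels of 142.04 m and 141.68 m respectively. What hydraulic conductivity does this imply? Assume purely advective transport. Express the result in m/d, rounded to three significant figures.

97.0 m/d

Hydraulic gradient i = (142.04 − 141.68) / 65.9 = 0.36 / 65.9 = 0.005463
v = L / t = 150 / 73.6 = 2.038 m/d
K = v · n / i = 2.038 × 0.26 / 0.005463 = 97.0 m/d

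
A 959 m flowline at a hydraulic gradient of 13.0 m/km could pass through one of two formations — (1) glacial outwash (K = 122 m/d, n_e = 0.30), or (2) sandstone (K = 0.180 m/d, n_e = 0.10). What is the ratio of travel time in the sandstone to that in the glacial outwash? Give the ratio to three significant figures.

Unit 1 (glacial outwash): v = 122×0.013/0.30 = 5.287 m/d, t = 959/5.287 = 181.4 d
Unit 2 (sandstone): v = 0.180×0.013/0.10 = 0.02340 m/d, t = 959/0.02340 = 40980 d
t(sandstone) / t(glacial outwash) = 40980/181.4 = 226

226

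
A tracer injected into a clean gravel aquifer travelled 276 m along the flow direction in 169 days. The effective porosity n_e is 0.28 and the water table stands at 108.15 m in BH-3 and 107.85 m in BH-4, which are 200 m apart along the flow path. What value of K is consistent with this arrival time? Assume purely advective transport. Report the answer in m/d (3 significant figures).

Hydraulic gradient i = (108.15 − 107.85) / 200 = 0.30 / 200 = 0.001500
v = L / t = 276 / 169 = 1.633 m/d
K = v · n / i = 1.633 × 0.28 / 0.001500 = 305 m/d

305 m/d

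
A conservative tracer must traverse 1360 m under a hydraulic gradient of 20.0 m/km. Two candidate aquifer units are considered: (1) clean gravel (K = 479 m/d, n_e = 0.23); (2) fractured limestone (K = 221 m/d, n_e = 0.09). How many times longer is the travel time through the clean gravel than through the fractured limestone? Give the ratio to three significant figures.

1.18

Unit 1 (clean gravel): v = 479×0.020/0.23 = 41.65 m/d, t = 1360/41.65 = 32.65 d
Unit 2 (fractured limestone): v = 221×0.020/0.09 = 49.11 m/d, t = 1360/49.11 = 27.69 d
t(clean gravel) / t(fractured limestone) = 32.65/27.69 = 1.18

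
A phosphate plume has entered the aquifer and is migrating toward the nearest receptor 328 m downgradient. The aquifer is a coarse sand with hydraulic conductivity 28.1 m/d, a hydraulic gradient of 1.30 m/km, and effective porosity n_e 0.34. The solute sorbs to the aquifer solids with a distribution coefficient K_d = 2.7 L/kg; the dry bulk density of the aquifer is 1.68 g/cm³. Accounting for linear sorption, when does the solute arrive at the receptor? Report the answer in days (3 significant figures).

q = Ki = 28.1 × 0.0013 = 0.03653 m/d
Seepage velocity v = q / n = 0.03653 / 0.34 = 0.1074 m/d
Retardation R = 1 + ρ_b·K_d/n = 1 + 1.68×2.7/0.34 = 14.34
Contaminant velocity v_c = v/R = 0.1074/14.34 = 0.007492 m/d
t = L/v_c = 328/0.007492 = 43780 d

43800 days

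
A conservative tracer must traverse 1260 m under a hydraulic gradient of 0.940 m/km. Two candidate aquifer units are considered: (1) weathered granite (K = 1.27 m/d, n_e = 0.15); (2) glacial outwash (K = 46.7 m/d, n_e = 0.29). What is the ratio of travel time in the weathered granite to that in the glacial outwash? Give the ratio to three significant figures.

Unit 1 (weathered granite): v = 1.27×9.4e-4/0.15 = 0.007959 m/d, t = 1260/0.007959 = 158300 d
Unit 2 (glacial outwash): v = 46.7×9.4e-4/0.29 = 0.1514 m/d, t = 1260/0.1514 = 8324 d
t(weathered granite) / t(glacial outwash) = 158300/8324 = 19.0

19.0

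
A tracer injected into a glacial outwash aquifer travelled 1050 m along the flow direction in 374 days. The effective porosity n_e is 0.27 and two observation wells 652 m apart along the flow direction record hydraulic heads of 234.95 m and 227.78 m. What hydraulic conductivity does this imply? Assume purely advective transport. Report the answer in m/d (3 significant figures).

68.9 m/d

Hydraulic gradient i = (234.95 − 227.78) / 652 = 7.17 / 652 = 0.01100
v = L / t = 1050 / 374 = 2.807 m/d
K = v · n / i = 2.807 × 0.27 / 0.01100 = 68.9 m/d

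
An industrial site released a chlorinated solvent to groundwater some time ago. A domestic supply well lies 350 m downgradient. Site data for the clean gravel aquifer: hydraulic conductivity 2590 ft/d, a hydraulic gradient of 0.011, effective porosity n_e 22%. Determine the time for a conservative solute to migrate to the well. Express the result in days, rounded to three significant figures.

K = 2590 ft/d × 0.3048 = 789.4 m/d
Specific discharge q = 789.4 × 0.011 = 8.684 m/d
v_s = q/n_e = 8.684/0.22 = 39.47 m/d
t = L / v = 350 / 39.47 = 8.867 d

8.87 days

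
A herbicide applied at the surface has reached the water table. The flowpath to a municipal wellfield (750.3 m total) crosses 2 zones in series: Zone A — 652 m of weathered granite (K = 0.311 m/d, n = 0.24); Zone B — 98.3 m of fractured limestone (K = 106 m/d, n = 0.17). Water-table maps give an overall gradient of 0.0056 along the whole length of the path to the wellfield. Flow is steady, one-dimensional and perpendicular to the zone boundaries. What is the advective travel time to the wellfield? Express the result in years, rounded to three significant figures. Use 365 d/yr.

237 years

For zones in series the flux q is common to all zones; the equivalent conductivity is the harmonic (thickness-weighted) mean, K_eq = L_total / Σ(L_j/K_j).
Σ(L/K) = 652/0.311 + 98.3/106 = 2096 + 0.9274 = 2097 d
K_eq = L_total / Σ(L/K) = 750.3 / 2097 = 0.3577 m/d
q = K_eq · i = 0.3577 × 0.0056 = 0.002003 m/d (same in every zone)
Zone A: v = q/n = 0.002003/0.24 = 0.008347 m/d → t_A = 652/0.008347 = 78110 d
Zone B: v = q/n = 0.002003/0.17 = 0.01178 m/d → t_B = 98.3/0.01178 = 8342 d
Total t = 78110 + 8342 = 86450 d
   = 86450 / 365 = 237 yr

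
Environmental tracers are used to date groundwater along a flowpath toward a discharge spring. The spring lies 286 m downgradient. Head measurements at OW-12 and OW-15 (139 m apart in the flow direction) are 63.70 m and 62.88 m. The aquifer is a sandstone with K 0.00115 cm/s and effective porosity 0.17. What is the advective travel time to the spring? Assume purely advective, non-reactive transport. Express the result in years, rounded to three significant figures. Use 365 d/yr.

Hydraulic gradient i = (63.70 − 62.88) / 139 = 0.82 / 139 = 0.005899
K = 0.00115 cm/s × 864 = 0.9936 m/d
Specific discharge q = 0.9936 × 0.005899 = 0.005862 m/d
v = Ki/n = 0.9936·0.005899/0.17 = 0.03448 m/d
t = L / v = 286 / 0.03448 = 8295 d
   = 8295 / 365 = 22.7 yr

22.7 years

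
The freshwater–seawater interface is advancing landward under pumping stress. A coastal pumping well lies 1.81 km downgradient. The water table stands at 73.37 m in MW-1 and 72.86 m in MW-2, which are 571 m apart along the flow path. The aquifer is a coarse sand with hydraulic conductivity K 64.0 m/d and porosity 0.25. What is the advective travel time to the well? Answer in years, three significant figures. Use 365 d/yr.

Hydraulic gradient i = (73.37 − 72.86) / 571 = 0.51 / 571 = 8.932e-4
Darcy flux q = K·i = 64.0 × 8.932e-4 = 0.05716 m/d
v = Ki/n = 64.0·8.932e-4/0.25 = 0.2287 m/d
L = 1.81 km = 1810 m
t = L / v = 1810 / 0.2287 = 7916 d
   = 7916 / 365 = 21.7 yr

21.7 years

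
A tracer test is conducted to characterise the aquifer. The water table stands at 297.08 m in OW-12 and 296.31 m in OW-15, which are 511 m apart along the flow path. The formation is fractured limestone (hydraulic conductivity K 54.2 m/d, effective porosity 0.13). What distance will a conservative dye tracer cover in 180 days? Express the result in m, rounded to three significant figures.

Hydraulic gradient i = (297.08 − 296.31) / 511 = 0.77 / 511 = 0.001507
Specific discharge q = 54.2 × 0.001507 = 0.08167 m/d
v = Ki/n = 54.2·0.001507/0.13 = 0.6282 m/d
L = v × T = 0.6282 × 180 = 113.1 m

113 m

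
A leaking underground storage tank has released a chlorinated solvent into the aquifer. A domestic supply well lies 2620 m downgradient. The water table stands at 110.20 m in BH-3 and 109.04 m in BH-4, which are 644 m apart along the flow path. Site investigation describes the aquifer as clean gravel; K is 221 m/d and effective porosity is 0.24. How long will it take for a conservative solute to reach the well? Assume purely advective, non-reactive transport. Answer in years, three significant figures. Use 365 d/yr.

Hydraulic gradient i = (110.20 − 109.04) / 644 = 1.16 / 644 = 0.001801
Specific discharge q = 221 × 0.001801 = 0.3981 m/d
Average linear velocity = 0.3981 / 0.24 = 1.659 m/d
t = L / v = 2620 / 1.659 = 1580 d
   = 1580 / 365 = 4.33 yr

4.33 years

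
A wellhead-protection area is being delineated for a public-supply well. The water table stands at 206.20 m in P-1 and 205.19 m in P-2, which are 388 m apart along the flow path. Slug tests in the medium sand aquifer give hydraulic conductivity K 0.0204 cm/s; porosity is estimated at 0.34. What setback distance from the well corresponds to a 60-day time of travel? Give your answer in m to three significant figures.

Hydraulic gradient i = (206.20 − 205.19) / 388 = 1.01 / 388 = 0.002603
K = 0.0204 cm/s × 864 = 17.63 m/d
q = Ki = 17.63 × 0.002603 = 0.04588 m/d
Average linear velocity = 0.04588 / 0.34 = 0.1349 m/d
L = v × T = 0.1349 × 60 = 8.097 m

8.10 m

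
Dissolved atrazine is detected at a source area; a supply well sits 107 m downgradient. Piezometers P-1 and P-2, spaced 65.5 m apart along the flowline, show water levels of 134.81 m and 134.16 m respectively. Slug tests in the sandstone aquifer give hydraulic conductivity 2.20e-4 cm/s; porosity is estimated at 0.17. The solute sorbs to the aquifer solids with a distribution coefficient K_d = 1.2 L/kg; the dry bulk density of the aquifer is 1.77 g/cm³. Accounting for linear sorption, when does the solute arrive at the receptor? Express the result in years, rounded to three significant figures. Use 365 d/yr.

357 years

Hydraulic gradient i = (134.81 − 134.16) / 65.5 = 0.65 / 65.5 = 0.009924
K = 2.20e-4 cm/s × 864 = 0.1901 m/d
q = Ki = 0.1901 × 0.009924 = 0.001886 m/d
v = Ki/n = 0.1901·0.009924/0.17 = 0.01110 m/d
Retardation R = 1 + ρ_b·K_d/n = 1 + 1.77×1.2/0.17 = 13.49
Contaminant velocity v_c = v/R = 0.01110/13.49 = 8.223e-4 m/d
t = L/v_c = 107/8.223e-4 = 130100 d
   = 130100/365 = 357 yr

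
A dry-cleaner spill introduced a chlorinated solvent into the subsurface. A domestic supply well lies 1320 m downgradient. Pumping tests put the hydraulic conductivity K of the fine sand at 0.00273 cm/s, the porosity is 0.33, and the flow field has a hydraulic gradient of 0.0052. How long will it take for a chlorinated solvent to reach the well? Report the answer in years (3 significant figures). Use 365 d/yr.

97.3 years

K = 0.00273 cm/s × 864 = 2.359 m/d
q = Ki = 2.359 × 0.0052 = 0.01227 m/d
Average linear velocity = 0.01227 / 0.33 = 0.03717 m/d
t = L / v = 1320 / 0.03717 = 35510 d
   = 35510 / 365 = 97.3 yr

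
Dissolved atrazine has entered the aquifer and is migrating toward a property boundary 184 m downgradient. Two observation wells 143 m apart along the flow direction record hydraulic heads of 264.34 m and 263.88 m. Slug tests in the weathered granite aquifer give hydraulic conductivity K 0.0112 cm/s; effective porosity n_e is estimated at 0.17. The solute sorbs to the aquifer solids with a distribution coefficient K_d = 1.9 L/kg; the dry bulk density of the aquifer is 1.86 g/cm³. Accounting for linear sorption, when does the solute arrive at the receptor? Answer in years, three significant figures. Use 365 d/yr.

Hydraulic gradient i = (264.34 − 263.88) / 143 = 0.46 / 143 = 0.003217
K = 0.0112 cm/s × 864 = 9.677 m/d
Darcy flux q = K·i = 9.677 × 0.003217 = 0.03113 m/d
Average linear velocity = 0.03113 / 0.17 = 0.1831 m/d
Retardation R = 1 + ρ_b·K_d/n = 1 + 1.86×1.9/0.17 = 21.79
Contaminant velocity v_c = v/R = 0.1831/21.79 = 0.008404 m/d
t = L/v_c = 184/0.008404 = 21890 d
   = 21890/365 = 60.0 yr

60.0 years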